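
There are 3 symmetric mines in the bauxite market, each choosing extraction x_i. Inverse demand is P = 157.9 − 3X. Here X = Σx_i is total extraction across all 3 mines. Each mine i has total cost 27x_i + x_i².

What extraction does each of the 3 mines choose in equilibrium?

A representative mine's profit is π_i = x_i(157.9 − 3X) − 27x_i − x_i², with X = x_i + Σ_{j≠i} x_j.
First-order condition: 130.9 − 8x_i − 3Σ_{j≠i} x_j = 0.
With identical mines, set every x_j = x: then 130.9 − 8x − 6x = 0, i.e. x = 130.9/14 = 9.35.

9.35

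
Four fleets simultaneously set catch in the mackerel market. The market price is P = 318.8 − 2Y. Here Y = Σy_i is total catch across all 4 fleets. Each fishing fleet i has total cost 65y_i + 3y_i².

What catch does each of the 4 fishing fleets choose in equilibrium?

A representative fishing fleet's profit is π_i = y_i(318.8 − 2Y) − 65y_i − 3y_i², with Y = y_i + Σ_{j≠i} y_j.
First-order condition: 253.8 − 10y_i − 2Σ_{j≠i} y_j = 0.
With identical fishing fleets, set every y_j = y: then 253.8 − 10y − 6y = 0, i.e. y = 253.8/16 = 15.8625.

15.8625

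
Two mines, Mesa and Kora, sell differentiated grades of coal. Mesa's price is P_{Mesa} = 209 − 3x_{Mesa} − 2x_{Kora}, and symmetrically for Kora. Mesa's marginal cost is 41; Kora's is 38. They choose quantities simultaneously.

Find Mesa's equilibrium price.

Mine Mesa's profit: π = x_{Mesa}(209 − 3x_{Mesa} − 2x_{Kora}) − 41x_{Mesa}.
∂π/∂x_{Mesa} = 168 − 6x_{Mesa} − 2x_{Kora} = 0 ⇒ x_{Mesa} = 28 − (1/3)x_{Kora}.
Similarly x_{Kora} = 28.5 − (1/3)x_{Mesa}.
Substituting the second reaction function into the first: x_{Mesa} = 28 − (1/3)(28.5 − (1/3)x_{Mesa}), which gives (8/9)x_{Mesa} = 18.5 ⇒ x_{Mesa} = 20.8125.
Then x_{Kora} = 28.5 − (1/3)·20.8125 = 21.5625.
P_{Mesa} = 209 − 3·20.8125 − 2·21.5625 = 103.4375.

103.4375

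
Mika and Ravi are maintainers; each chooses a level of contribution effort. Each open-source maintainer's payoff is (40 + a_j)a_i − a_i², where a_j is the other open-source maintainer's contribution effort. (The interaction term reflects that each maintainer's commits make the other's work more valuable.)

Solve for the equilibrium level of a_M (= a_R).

Mika's payoff is (40 + a_R)a_M − a_M².
∂π/∂a_M = 40 + a_R − 2a_M = 0, so a_M = 20 + 0.5a_R.
By symmetry a_R = a_M; substituting into the reaction function, 0.5a_M = 20 and a_M = 40.

40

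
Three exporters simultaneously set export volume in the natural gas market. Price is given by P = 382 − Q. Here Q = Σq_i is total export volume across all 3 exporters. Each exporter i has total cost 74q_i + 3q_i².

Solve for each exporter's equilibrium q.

A representative exporter's profit is π_i = q_i(382 − Q) − 74q_i − 3q_i², with Q = q_i + Σ_{j≠i} q_j.
First-order condition: 308 − 8q_i − Σ_{j≠i} q_j = 0.
In a symmetric equilibrium every exporter chooses the same q, so Σ_{j≠i} q_j = 2q. The condition becomes 308 − 10q = 0, giving q = 308/10 = 30.8.

30.8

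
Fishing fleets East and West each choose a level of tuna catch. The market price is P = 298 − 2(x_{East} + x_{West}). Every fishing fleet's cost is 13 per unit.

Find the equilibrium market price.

108

Fishing fleet East's profit: π = x_{East}(298 − 2(x_{East} + x_{West})) − 13x_{East}.
∂π/∂x_{East} = 285 − 4x_{East} − 2x_{West} = 0, so x_{East} = 71.25 − 0.5x_{West}.
Setting x_{East} = x_{West} in the reaction function: x_{East} = 71.25 − 0.5x_{East}, so x_{East} = 71.25 / 1.5 = 47.5.
Equilibrium price: P = 298 − 2·95 = 108.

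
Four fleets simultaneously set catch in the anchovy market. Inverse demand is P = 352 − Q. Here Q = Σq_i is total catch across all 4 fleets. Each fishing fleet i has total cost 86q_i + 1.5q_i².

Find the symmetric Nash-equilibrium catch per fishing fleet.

A representative fishing fleet's profit is π_i = q_i(352 − Q) − 86q_i − 1.5q_i², with Q = q_i + Σ_{j≠i} q_j.
First-order condition: 266 − 5q_i − Σ_{j≠i} q_j = 0.
In a symmetric equilibrium every fishing fleet chooses the same q, so Σ_{j≠i} q_j = 3q. The condition becomes 266 − 8q = 0, giving q = 266/8 = 33.25.

33.25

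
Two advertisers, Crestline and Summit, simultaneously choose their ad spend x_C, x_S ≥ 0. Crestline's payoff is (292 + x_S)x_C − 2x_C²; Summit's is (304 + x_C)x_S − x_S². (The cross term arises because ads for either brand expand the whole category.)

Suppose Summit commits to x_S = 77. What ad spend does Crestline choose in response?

92.25

Expanding Crestline's payoff: 292x_C + x_Sx_C − 2x_C².
∂π/∂x_C = 292 + x_S − 4x_C = 0, so x_C = 73 + 0.25x_S.
At x_S = 77: x_C = 73 + 0.25·77 = 92.25.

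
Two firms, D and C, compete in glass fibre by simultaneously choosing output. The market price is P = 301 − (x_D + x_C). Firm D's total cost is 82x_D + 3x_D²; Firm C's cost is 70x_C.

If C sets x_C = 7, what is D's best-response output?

Firm D's profit: π = x_D(301 − (x_D + x_C)) − 82x_D − 3x_D².
∂π/∂x_D = 219 − 8x_D − x_C = 0, so x_D = 27.375 − 0.125x_C.
At x_C = 7: x_D = 27.375 − 0.125·7 = 26.5.

26.5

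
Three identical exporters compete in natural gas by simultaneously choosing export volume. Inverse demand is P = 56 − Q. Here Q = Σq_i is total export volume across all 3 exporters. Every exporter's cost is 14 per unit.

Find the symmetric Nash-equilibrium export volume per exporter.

10.5

A representative exporter's profit is π_i = q_i(56 − Q) − 14q_i, with Q = q_i + Σ_{j≠i} q_j.
First-order condition: 42 − 2q_i − Σ_{j≠i} q_j = 0.
Imposing symmetry (q_j = q for all j) turns Σ_{j≠i} q_j into 2q, so 42 = 4q and q = 10.5.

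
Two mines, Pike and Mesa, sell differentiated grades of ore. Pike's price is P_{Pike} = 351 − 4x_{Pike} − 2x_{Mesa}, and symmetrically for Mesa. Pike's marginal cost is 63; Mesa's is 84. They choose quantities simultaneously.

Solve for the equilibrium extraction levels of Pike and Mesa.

Mine Pike's profit: π = x_{Pike}(351 − 4x_{Pike} − 2x_{Mesa}) − 63x_{Pike}.
∂π/∂x_{Pike} = 288 − 8x_{Pike} − 2x_{Mesa} = 0 ⇒ x_{Pike} = 36 − 0.25x_{Mesa}.
Similarly x_{Mesa} = 33.375 − 0.25x_{Pike}.
Solving the two reaction functions simultaneously: (1 − (−0.25)(−0.25))x_{Pike} = 36 − 0.25·33.375, so 0.9375x_{Pike} = 885/32 and x_{Pike} = 29.5.
Then x_{Mesa} = 33.375 − 0.25·29.5 = 26.

29.5, 26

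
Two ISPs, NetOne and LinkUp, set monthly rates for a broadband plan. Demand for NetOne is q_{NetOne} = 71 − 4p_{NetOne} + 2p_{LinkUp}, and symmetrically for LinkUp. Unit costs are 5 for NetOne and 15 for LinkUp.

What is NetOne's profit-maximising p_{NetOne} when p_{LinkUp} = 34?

NetOne's profit: π = (p_{NetOne} − 5)(71 − 4p_{NetOne} + 2p_{LinkUp}).
∂π/∂p_{NetOne} = 91 − 8p_{NetOne} + 2p_{LinkUp} = 0 ⇒ p_{NetOne} = 11.375 + 0.25p_{LinkUp}.
At p_{LinkUp} = 34: p_{NetOne} = 11.375 + 0.25·34 = 19.875.

19.875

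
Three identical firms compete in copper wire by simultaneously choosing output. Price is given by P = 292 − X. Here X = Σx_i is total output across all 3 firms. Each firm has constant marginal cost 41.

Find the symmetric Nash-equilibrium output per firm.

A representative firm's profit is π_i = x_i(292 − X) − 41x_i, with X = x_i + Σ_{j≠i} x_j.
First-order condition: 251 − 2x_i − Σ_{j≠i} x_j = 0.
With identical firms, set every x_j = x: then 251 − 2x − 2x = 0, i.e. x = 251/4 = 62.75.

62.75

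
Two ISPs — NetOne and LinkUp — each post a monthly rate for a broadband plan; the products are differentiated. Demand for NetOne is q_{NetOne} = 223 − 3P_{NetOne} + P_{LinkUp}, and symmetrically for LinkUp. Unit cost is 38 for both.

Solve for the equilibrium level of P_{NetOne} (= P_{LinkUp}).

67.4

NetOne's profit: π = (P_{NetOne} − 38)(223 − 3P_{NetOne} + P_{LinkUp}).
∂π/∂P_{NetOne} = 337 − 6P_{NetOne} + P_{LinkUp} = 0 ⇒ P_{NetOne} = 337/6 + (1/6)P_{LinkUp}.
The game is symmetric, so in equilibrium P_{LinkUp} = P_{NetOne}: the reaction function gives (5/6)P_{NetOne} = 337/6, hence P_{NetOne} = 67.4.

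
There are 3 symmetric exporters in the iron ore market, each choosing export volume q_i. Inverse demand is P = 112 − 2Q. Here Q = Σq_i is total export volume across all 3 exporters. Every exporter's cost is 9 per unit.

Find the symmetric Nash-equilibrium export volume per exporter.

A representative exporter's profit is π_i = q_i(112 − 2Q) − 9q_i, with Q = q_i + Σ_{j≠i} q_j.
First-order condition: 103 − 4q_i − 2Σ_{j≠i} q_j = 0.
In a symmetric equilibrium every exporter chooses the same q, so Σ_{j≠i} q_j = 2q. The condition becomes 103 − 8q = 0, giving q = 103/8 = 12.875.

12.875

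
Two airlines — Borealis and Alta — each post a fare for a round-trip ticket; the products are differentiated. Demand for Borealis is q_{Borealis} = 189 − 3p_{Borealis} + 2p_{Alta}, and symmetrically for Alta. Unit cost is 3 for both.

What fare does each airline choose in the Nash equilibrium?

49.5

Borealis's profit: π = (p_{Borealis} − 3)(189 − 3p_{Borealis} + 2p_{Alta}).
∂π/∂p_{Borealis} = 198 − 6p_{Borealis} + 2p_{Alta} = 0 ⇒ p_{Borealis} = 33 + (1/3)p_{Alta}.
Setting p_{Borealis} = p_{Alta} in the reaction function: p_{Borealis} = 33 + (1/3)p_{Borealis}, so p_{Borealis} = 33 / (2/3) = 49.5.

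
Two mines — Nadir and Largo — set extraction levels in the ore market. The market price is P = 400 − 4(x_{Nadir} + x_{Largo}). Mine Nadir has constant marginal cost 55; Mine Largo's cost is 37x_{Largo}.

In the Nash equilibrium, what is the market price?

164

Mine Nadir's profit: π = x_{Nadir}(400 − 4(x_{Nadir} + x_{Largo})) − 55x_{Nadir}.
∂π/∂x_{Nadir} = 345 − 8x_{Nadir} − 4x_{Largo} = 0, so x_{Nadir} = 43.125 − 0.5x_{Largo}.
By the same steps for Largo: x_{Largo} = 45.375 − 0.5x_{Nadir}.
Substituting the second reaction function into the first: x_{Nadir} = 43.125 − 0.5(45.375 − 0.5x_{Nadir}), which gives 0.75x_{Nadir} = 20.4375 ⇒ x_{Nadir} = 27.25.
Then x_{Largo} = 45.375 − 0.5·27.25 = 31.75.
Equilibrium price: P = 400 − 4·59 = 164.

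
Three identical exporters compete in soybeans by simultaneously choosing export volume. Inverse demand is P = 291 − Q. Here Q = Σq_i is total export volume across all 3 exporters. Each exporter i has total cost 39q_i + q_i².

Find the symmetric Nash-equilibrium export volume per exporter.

42

A representative exporter's profit is π_i = q_i(291 − Q) − 39q_i − q_i², with Q = q_i + Σ_{j≠i} q_j.
First-order condition: 252 − 4q_i − Σ_{j≠i} q_j = 0.
With identical exporters, set every q_j = q: then 252 − 4q − 2q = 0, i.e. q = 252/6 = 42.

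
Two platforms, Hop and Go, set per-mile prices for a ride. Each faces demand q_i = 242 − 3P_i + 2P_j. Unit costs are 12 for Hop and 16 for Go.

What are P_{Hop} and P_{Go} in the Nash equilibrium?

Hop's profit: π = (P_{Hop} − 12)(242 − 3P_{Hop} + 2P_{Go}).
∂π/∂P_{Hop} = 278 − 6P_{Hop} + 2P_{Go} = 0 ⇒ P_{Hop} = 139/3 + (1/3)P_{Go}.
Similarly P_{Go} = 145/3 + (1/3)P_{Hop}.
Solving the two reaction functions simultaneously: (1 − (1/3)(1/3))P_{Hop} = 139/3 + (1/3)·(145/3), so (8/9)P_{Hop} = 562/9 and P_{Hop} = 70.25.
Then P_{Go} = 145/3 + (1/3)·70.25 = 71.75.

70.25, 71.75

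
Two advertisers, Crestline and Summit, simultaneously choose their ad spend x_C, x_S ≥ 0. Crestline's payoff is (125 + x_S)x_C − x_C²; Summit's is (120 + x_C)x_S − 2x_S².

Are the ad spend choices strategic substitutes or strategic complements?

Expanding Crestline's payoff: 125x_C + x_Sx_C − x_C².
∂π/∂x_C = 125 + x_S − 2x_C = 0, so x_C = 62.5 + 0.5x_S.
The best-response slope dx_C/dx_S = 0.5 > 0: the reaction function is upward-sloping, so the choices are strategic complements.

strategic complements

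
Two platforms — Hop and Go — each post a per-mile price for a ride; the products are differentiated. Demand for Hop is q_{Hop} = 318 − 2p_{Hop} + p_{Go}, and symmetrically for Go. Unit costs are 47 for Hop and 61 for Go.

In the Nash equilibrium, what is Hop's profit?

Hop's profit: π = (p_{Hop} − 47)(318 − 2p_{Hop} + p_{Go}).
∂π/∂p_{Hop} = 412 − 4p_{Hop} + p_{Go} = 0 ⇒ p_{Hop} = 103 + 0.25p_{Go}.
Similarly p_{Go} = 110 + 0.25p_{Hop}.
Plugging p_{Go} into Hop's best response: p_{Hop} = 103 + 0.25(110 + 0.25p_{Hop}) ⇒ 0.9375p_{Hop} = 130.5, so p_{Hop} = 139.2.
Then p_{Go} = 110 + 0.25·139.2 = 144.8.
q_{Hop} = 318 − 2·139.2 + 144.8 = 184.4.
Profit = (139.2 − 47)·184.4 = 17001.68.

17001.68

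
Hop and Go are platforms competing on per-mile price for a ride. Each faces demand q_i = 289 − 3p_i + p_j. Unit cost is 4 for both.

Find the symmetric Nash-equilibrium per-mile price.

Hop's profit: π = (p_{Hop} − 4)(289 − 3p_{Hop} + p_{Go}).
∂π/∂p_{Hop} = 301 − 6p_{Hop} + p_{Go} = 0 ⇒ p_{Hop} = 301/6 + (1/6)p_{Go}.
By symmetry p_{Go} = p_{Hop}; substituting into the reaction function, (5/6)p_{Hop} = 301/6 and p_{Hop} = 60.2.

60.2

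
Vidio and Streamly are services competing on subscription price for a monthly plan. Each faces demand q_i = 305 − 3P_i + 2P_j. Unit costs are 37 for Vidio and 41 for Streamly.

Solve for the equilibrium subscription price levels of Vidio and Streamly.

104.75, 106.25

Vidio's profit: π = (P_{Vidio} − 37)(305 − 3P_{Vidio} + 2P_{Streamly}).
∂π/∂P_{Vidio} = 416 − 6P_{Vidio} + 2P_{Streamly} = 0 ⇒ P_{Vidio} = 208/3 + (1/3)P_{Streamly}.
Similarly P_{Streamly} = 214/3 + (1/3)P_{Vidio}.
Substituting the second reaction function into the first: P_{Vidio} = 208/3 + (1/3)(214/3 + (1/3)P_{Vidio}), which gives (8/9)P_{Vidio} = 838/9 ⇒ P_{Vidio} = 104.75.
Then P_{Streamly} = 214/3 + (1/3)·104.75 = 106.25.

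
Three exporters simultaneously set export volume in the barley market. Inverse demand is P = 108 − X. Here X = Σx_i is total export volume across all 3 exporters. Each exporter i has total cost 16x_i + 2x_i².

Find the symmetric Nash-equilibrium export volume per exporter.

11.5

A representative exporter's profit is π_i = x_i(108 − X) − 16x_i − 2x_i², with X = x_i + Σ_{j≠i} x_j.
First-order condition: 92 − 6x_i − Σ_{j≠i} x_j = 0.
Imposing symmetry (x_j = x for all j) turns Σ_{j≠i} x_j into 2x, so 92 = 8x and x = 11.5.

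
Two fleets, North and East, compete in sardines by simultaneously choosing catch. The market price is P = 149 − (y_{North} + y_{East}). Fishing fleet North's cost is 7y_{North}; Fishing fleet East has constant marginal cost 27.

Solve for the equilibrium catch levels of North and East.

Fishing fleet North's profit: π = y_{North}(149 − (y_{North} + y_{East})) − 7y_{North}.
∂π/∂y_{North} = 142 − 2y_{North} − y_{East} = 0, so y_{North} = 71 − 0.5y_{East}.
By the same steps for East: y_{East} = 61 − 0.5y_{North}.
Plugging y_{East} into North's best response: y_{North} = 71 − 0.5(61 − 0.5y_{North}) ⇒ 0.75y_{North} = 40.5, so y_{North} = 54.
Then y_{East} = 61 − 0.5·54 = 34.

54, 34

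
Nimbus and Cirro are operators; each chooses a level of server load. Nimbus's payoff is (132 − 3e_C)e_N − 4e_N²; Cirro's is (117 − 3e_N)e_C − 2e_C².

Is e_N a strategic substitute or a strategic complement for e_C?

Expanding Nimbus's payoff: 132e_N − 3e_Ce_N − 4e_N².
∂π/∂e_N = 132 − 3e_C − 8e_N = 0, so e_N = 16.5 − 0.375e_C.
The best-response slope de_N/de_C = −0.375 < 0: the reaction function is downward-sloping, so the choices are strategic substitutes.

strategic substitutes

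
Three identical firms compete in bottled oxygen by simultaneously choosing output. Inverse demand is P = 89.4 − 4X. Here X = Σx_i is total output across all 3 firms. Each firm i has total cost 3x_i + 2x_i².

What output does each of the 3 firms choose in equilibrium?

A representative firm's profit is π_i = x_i(89.4 − 4X) − 3x_i − 2x_i², with X = x_i + Σ_{j≠i} x_j.
First-order condition: 86.4 − 12x_i − 4Σ_{j≠i} x_j = 0.
With identical firms, set every x_j = x: then 86.4 − 12x − 8x = 0, i.e. x = 86.4/20 = 4.32.

4.32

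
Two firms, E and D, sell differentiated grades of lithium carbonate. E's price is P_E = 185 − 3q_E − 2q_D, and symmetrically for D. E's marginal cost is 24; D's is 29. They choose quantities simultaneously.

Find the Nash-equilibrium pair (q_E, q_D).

20.4375, 19.1875

Firm E's profit: π = q_E(185 − 3q_E − 2q_D) − 24q_E.
∂π/∂q_E = 161 − 6q_E − 2q_D = 0 ⇒ q_E = 161/6 − (1/3)q_D.
Similarly q_D = 26 − (1/3)q_E.
Substituting the second reaction function into the first: q_E = 161/6 − (1/3)(26 − (1/3)q_E), which gives (8/9)q_E = 109/6 ⇒ q_E = 20.4375.
Then q_D = 26 − (1/3)·20.4375 = 19.1875.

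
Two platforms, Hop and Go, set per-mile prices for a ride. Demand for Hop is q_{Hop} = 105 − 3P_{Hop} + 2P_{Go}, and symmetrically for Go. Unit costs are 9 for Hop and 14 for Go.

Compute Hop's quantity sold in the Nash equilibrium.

74.8125

Hop's profit: π = (P_{Hop} − 9)(105 − 3P_{Hop} + 2P_{Go}).
∂π/∂P_{Hop} = 132 − 6P_{Hop} + 2P_{Go} = 0 ⇒ P_{Hop} = 22 + (1/3)P_{Go}.
Similarly P_{Go} = 24.5 + (1/3)P_{Hop}.
Substituting the second reaction function into the first: P_{Hop} = 22 + (1/3)(24.5 + (1/3)P_{Hop}), which gives (8/9)P_{Hop} = 181/6 ⇒ P_{Hop} = 33.9375.
Then P_{Go} = 24.5 + (1/3)·33.9375 = 35.8125.
q_{Hop} = 105 − 3·33.9375 + 2·35.8125 = 74.8125.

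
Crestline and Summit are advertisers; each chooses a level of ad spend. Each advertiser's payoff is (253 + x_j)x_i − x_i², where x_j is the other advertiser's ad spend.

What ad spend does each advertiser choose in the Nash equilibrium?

253

Crestline's payoff is (253 + x_S)x_C − x_C².
∂π/∂x_C = 253 + x_S − 2x_C = 0, so x_C = 126.5 + 0.5x_S.
Setting x_C = x_S in the reaction function: x_C = 126.5 + 0.5x_C, so x_C = 126.5 / 0.5 = 253.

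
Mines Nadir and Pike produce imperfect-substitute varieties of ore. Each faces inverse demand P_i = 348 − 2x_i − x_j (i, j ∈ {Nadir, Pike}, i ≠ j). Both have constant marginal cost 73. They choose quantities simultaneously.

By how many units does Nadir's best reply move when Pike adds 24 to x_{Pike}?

Mine Nadir's profit: π = x_{Nadir}(348 − 2x_{Nadir} − x_{Pike}) − 73x_{Nadir}.
∂π/∂x_{Nadir} = 275 − 4x_{Nadir} − x_{Pike} = 0 ⇒ x_{Nadir} = 68.75 − 0.25x_{Pike}.
The reaction-function slope is −0.25, so a 24-unit rise in x_{Pike} moves x_{Nadir} by −0.25 × 24 = −6. Nadir's best response falls — the actions are strategic substitutes.

-6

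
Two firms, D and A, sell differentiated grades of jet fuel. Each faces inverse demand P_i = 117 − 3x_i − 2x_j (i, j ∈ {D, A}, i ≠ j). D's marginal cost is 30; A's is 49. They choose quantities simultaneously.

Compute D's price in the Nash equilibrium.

66.1875

Firm D's profit: π = x_D(117 − 3x_D − 2x_A) − 30x_D.
∂π/∂x_D = 87 − 6x_D − 2x_A = 0 ⇒ x_D = 14.5 − (1/3)x_A.
Similarly x_A = 34/3 − (1/3)x_D.
Substituting the second reaction function into the first: x_D = 14.5 − (1/3)(34/3 − (1/3)x_D), which gives (8/9)x_D = 193/18 ⇒ x_D = 12.0625.
Then x_A = 34/3 − (1/3)·12.0625 = 7.3125.
P_D = 117 − 3·12.0625 − 2·7.3125 = 66.1875.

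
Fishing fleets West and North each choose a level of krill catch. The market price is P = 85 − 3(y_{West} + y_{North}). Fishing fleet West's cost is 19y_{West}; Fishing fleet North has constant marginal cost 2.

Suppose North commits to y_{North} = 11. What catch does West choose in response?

5.5

Fishing fleet West's profit: π = y_{West}(85 − 3(y_{West} + y_{North})) − 19y_{West}.
∂π/∂y_{West} = 66 − 6y_{West} − 3y_{North} = 0, so y_{West} = 11 − 0.5y_{North}.
At y_{North} = 11: y_{West} = 11 − 0.5·11 = 5.5.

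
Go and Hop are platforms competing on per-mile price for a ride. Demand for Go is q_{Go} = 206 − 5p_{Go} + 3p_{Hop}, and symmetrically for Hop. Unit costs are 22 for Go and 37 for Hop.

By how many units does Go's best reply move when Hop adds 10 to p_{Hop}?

3

Go's profit: π = (p_{Go} − 22)(206 − 5p_{Go} + 3p_{Hop}).
∂π/∂p_{Go} = 316 − 10p_{Go} + 3p_{Hop} = 0 ⇒ p_{Go} = 31.6 + 0.3p_{Hop}.
The reaction-function slope is 0.3, so a 10-unit rise in p_{Hop} moves p_{Go} by 0.3 × 10 = 3. Go's best response rises — the actions are strategic complements.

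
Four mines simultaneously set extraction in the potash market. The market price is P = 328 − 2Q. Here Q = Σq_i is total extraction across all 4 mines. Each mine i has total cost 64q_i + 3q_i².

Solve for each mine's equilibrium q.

A representative mine's profit is π_i = q_i(328 − 2Q) − 64q_i − 3q_i², with Q = q_i + Σ_{j≠i} q_j.
First-order condition: 264 − 10q_i − 2Σ_{j≠i} q_j = 0.
Imposing symmetry (q_j = q for all j) turns Σ_{j≠i} q_j into 3q, so 264 = 16q and q = 16.5.

16.5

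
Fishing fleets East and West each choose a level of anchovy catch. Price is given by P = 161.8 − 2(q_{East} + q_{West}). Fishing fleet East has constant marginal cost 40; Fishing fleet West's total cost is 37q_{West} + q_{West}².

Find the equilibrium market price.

Fishing fleet East's profit: π = q_{East}(161.8 − 2(q_{East} + q_{West})) − 40q_{East}.
∂π/∂q_{East} = 121.8 − 4q_{East} − 2q_{West} = 0, so q_{East} = 30.45 − 0.5q_{West}.
For West: ∂π/∂q_{West} = 124.8 − 6q_{West} − 2q_{East} = 0 ⇒ q_{West} = 20.8 − (1/3)q_{East}.
Plugging q_{West} into East's best response: q_{East} = 30.45 − 0.5(20.8 − (1/3)q_{East}) ⇒ (5/6)q_{East} = 20.05, so q_{East} = 24.06.
Then q_{West} = 20.8 − (1/3)·24.06 = 12.78.
Equilibrium price: P = 161.8 − 2·36.84 = 88.12.

88.12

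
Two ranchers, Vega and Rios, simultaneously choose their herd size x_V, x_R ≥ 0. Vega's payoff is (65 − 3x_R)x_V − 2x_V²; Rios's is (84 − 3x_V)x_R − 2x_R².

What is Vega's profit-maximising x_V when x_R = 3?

Expanding Vega's payoff: 65x_V − 3x_Rx_V − 2x_V².
∂π/∂x_V = 65 − 3x_R − 4x_V = 0, so x_V = 16.25 − 0.75x_R.
At x_R = 3: x_V = 16.25 − 0.75·3 = 14.

14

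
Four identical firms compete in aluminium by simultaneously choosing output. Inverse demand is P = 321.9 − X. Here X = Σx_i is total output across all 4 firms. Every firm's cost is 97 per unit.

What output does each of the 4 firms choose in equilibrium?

A representative firm's profit is π_i = x_i(321.9 − X) − 97x_i, with X = x_i + Σ_{j≠i} x_j.
First-order condition: 224.9 − 2x_i − Σ_{j≠i} x_j = 0.
Imposing symmetry (x_j = x for all j) turns Σ_{j≠i} x_j into 3x, so 224.9 = 5x and x = 44.98.

44.98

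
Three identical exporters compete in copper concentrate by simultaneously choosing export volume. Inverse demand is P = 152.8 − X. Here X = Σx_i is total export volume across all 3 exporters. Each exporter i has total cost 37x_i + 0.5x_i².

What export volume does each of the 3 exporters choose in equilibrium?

23.16

A representative exporter's profit is π_i = x_i(152.8 − X) − 37x_i − 0.5x_i², with X = x_i + Σ_{j≠i} x_j.
First-order condition: 115.8 − 3x_i − Σ_{j≠i} x_j = 0.
With identical exporters, set every x_j = x: then 115.8 − 3x − 2x = 0, i.e. x = 115.8/5 = 23.16.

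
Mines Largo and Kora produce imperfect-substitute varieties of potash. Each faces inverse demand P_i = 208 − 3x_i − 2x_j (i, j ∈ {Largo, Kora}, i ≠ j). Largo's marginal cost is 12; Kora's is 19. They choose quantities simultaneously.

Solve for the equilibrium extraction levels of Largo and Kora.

Mine Largo's profit: π = x_{Largo}(208 − 3x_{Largo} − 2x_{Kora}) − 12x_{Largo}.
∂π/∂x_{Largo} = 196 − 6x_{Largo} − 2x_{Kora} = 0 ⇒ x_{Largo} = 98/3 − (1/3)x_{Kora}.
Similarly x_{Kora} = 31.5 − (1/3)x_{Largo}.
Plugging x_{Kora} into Largo's best response: x_{Largo} = 98/3 − (1/3)(31.5 − (1/3)x_{Largo}) ⇒ (8/9)x_{Largo} = 133/6, so x_{Largo} = 24.9375.
Then x_{Kora} = 31.5 − (1/3)·24.9375 = 23.1875.

24.9375, 23.1875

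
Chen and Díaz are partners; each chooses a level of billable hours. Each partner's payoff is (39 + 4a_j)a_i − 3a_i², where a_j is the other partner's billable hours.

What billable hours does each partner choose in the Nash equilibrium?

Chen's payoff is (39 + 4a_D)a_C − 3a_C².
∂π/∂a_C = 39 + 4a_D − 6a_C = 0, so a_C = 6.5 + (2/3)a_D.
Setting a_C = a_D in the reaction function: a_C = 6.5 + (2/3)a_C, so a_C = 6.5 / (1/3) = 19.5.

19.5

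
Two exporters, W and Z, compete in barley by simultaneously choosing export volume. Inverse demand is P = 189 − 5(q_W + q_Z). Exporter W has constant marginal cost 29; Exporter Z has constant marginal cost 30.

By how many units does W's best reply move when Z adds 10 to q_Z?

-5

Exporter W's profit: π = q_W(189 − 5(q_W + q_Z)) − 29q_W.
∂π/∂q_W = 160 − 10q_W − 5q_Z = 0, so q_W = 16 − 0.5q_Z.
The reaction-function slope is −0.5, so a 10-unit rise in q_Z moves q_W by −0.5 × 10 = −5. W's best response falls — the actions are strategic substitutes.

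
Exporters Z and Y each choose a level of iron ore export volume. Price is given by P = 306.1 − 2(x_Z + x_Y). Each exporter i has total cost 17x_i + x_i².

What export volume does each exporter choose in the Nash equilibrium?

Exporter Z's profit: π = x_Z(306.1 − 2(x_Z + x_Y)) − 17x_Z − x_Z².
∂π/∂x_Z = 289.1 − 6x_Z − 2x_Y = 0, so x_Z = 2891/60 − (1/3)x_Y.
The game is symmetric, so in equilibrium x_Y = x_Z: the reaction function gives (4/3)x_Z = 2891/60, hence x_Z = 36.1375.

36.1375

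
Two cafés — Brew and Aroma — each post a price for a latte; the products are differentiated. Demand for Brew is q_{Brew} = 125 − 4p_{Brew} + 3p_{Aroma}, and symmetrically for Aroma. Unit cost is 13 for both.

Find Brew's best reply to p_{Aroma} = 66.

46.875

Brew's profit: π = (p_{Brew} − 13)(125 − 4p_{Brew} + 3p_{Aroma}).
∂π/∂p_{Brew} = 177 − 8p_{Brew} + 3p_{Aroma} = 0 ⇒ p_{Brew} = 22.125 + 0.375p_{Aroma}.
At p_{Aroma} = 66: p_{Brew} = 22.125 + 0.375·66 = 46.875.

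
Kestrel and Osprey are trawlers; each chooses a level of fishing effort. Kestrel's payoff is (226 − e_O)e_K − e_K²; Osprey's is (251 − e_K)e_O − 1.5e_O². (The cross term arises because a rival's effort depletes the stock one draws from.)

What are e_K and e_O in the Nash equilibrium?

Expanding Kestrel's payoff: 226e_K − e_Oe_K − e_K².
∂π/∂e_K = 226 − e_O − 2e_K = 0, so e_K = 113 − 0.5e_O.
Likewise for Osprey: e_O = 251/3 − (1/3)e_K.
Substituting the second reaction function into the first: e_K = 113 − 0.5(251/3 − (1/3)e_K), which gives (5/6)e_K = 427/6 ⇒ e_K = 85.4.
Then e_O = 251/3 − (1/3)·85.4 = 55.2.

85.4, 55.2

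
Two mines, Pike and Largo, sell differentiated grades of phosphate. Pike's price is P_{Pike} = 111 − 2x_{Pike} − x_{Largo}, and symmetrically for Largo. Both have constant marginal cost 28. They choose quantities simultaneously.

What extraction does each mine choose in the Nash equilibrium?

Mine Pike's profit: π = x_{Pike}(111 − 2x_{Pike} − x_{Largo}) − 28x_{Pike}.
∂π/∂x_{Pike} = 83 − 4x_{Pike} − x_{Largo} = 0 ⇒ x_{Pike} = 20.75 − 0.25x_{Largo}.
The game is symmetric, so in equilibrium x_{Largo} = x_{Pike}: the reaction function gives 1.25x_{Pike} = 20.75, hence x_{Pike} = 16.6.

16.6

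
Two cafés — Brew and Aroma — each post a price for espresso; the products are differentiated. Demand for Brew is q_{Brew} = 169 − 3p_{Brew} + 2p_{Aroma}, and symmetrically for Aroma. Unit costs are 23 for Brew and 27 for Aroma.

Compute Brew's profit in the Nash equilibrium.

Brew's profit: π = (p_{Brew} − 23)(169 − 3p_{Brew} + 2p_{Aroma}).
∂π/∂p_{Brew} = 238 − 6p_{Brew} + 2p_{Aroma} = 0 ⇒ p_{Brew} = 119/3 + (1/3)p_{Aroma}.
Similarly p_{Aroma} = 125/3 + (1/3)p_{Brew}.
Plugging p_{Aroma} into Brew's best response: p_{Brew} = 119/3 + (1/3)(125/3 + (1/3)p_{Brew}) ⇒ (8/9)p_{Brew} = 482/9, so p_{Brew} = 60.25.
Then p_{Aroma} = 125/3 + (1/3)·60.25 = 61.75.
q_{Brew} = 169 − 3·60.25 + 2·61.75 = 111.75.
Profit = (60.25 − 23)·111.75 = 4162.6875.

4162.6875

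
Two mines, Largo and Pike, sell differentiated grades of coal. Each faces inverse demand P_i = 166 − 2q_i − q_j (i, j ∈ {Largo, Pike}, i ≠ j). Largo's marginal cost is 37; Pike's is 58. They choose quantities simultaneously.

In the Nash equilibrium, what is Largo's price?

Mine Largo's profit: π = q_{Largo}(166 − 2q_{Largo} − q_{Pike}) − 37q_{Largo}.
∂π/∂q_{Largo} = 129 − 4q_{Largo} − q_{Pike} = 0 ⇒ q_{Largo} = 32.25 − 0.25q_{Pike}.
Similarly q_{Pike} = 27 − 0.25q_{Largo}.
Plugging q_{Pike} into Largo's best response: q_{Largo} = 32.25 − 0.25(27 − 0.25q_{Largo}) ⇒ 0.9375q_{Largo} = 25.5, so q_{Largo} = 27.2.
Then q_{Pike} = 27 − 0.25·27.2 = 20.2.
P_{Largo} = 166 − 2·27.2 − 20.2 = 91.4.

91.4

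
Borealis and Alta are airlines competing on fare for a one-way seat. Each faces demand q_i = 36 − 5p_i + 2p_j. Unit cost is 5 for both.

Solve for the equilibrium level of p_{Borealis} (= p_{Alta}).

7.625

Borealis's profit: π = (p_{Borealis} − 5)(36 − 5p_{Borealis} + 2p_{Alta}).
∂π/∂p_{Borealis} = 61 − 10p_{Borealis} + 2p_{Alta} = 0 ⇒ p_{Borealis} = 6.1 + 0.2p_{Alta}.
Setting p_{Borealis} = p_{Alta} in the reaction function: p_{Borealis} = 6.1 + 0.2p_{Borealis}, so p_{Borealis} = 6.1 / 0.8 = 7.625.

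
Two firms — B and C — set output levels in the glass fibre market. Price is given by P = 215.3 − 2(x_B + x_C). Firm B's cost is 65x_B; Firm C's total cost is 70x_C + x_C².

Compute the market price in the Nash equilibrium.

Firm B's profit: π = x_B(215.3 − 2(x_B + x_C)) − 65x_B.
∂π/∂x_B = 150.3 − 4x_B − 2x_C = 0, so x_B = 37.575 − 0.5x_C.
For C: ∂π/∂x_C = 145.3 − 6x_C − 2x_B = 0 ⇒ x_C = 1453/60 − (1/3)x_B.
Plugging x_C into B's best response: x_B = 37.575 − 0.5(1453/60 − (1/3)x_B) ⇒ (5/6)x_B = 382/15, so x_B = 30.56.
Then x_C = 1453/60 − (1/3)·30.56 = 14.03.
Equilibrium price: P = 215.3 − 2·44.59 = 126.12.

126.12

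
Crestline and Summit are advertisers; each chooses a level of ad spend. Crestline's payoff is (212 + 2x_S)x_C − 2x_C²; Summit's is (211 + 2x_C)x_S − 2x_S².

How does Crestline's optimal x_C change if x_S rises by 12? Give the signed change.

Expanding Crestline's payoff: 212x_C + 2x_Sx_C − 2x_C².
∂π/∂x_C = 212 + 2x_S − 4x_C = 0, so x_C = 53 + 0.5x_S.
The reaction-function slope is 0.5, so a 12-unit rise in x_S moves x_C by 0.5 × 12 = 6. Crestline's best response rises — the actions are strategic complements.

6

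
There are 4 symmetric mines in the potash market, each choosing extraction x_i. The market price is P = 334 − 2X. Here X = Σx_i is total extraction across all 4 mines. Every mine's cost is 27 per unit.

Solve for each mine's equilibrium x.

30.7

A representative mine's profit is π_i = x_i(334 − 2X) − 27x_i, with X = x_i + Σ_{j≠i} x_j.
First-order condition: 307 − 4x_i − 2Σ_{j≠i} x_j = 0.
With identical mines, set every x_j = x: then 307 − 4x − 6x = 0, i.e. x = 307/10 = 30.7.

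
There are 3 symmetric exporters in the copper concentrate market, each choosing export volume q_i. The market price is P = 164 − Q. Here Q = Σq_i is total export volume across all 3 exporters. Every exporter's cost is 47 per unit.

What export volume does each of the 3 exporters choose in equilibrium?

29.25

A representative exporter's profit is π_i = q_i(164 − Q) − 47q_i, with Q = q_i + Σ_{j≠i} q_j.
First-order condition: 117 − 2q_i − Σ_{j≠i} q_j = 0.
Imposing symmetry (q_j = q for all j) turns Σ_{j≠i} q_j into 2q, so 117 = 4q and q = 29.25.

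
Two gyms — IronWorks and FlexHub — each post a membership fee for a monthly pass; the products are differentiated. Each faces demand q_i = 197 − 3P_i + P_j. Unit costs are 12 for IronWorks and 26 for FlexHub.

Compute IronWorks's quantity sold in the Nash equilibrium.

IronWorks's profit: π = (P_{IronWorks} − 12)(197 − 3P_{IronWorks} + P_{FlexHub}).
∂π/∂P_{IronWorks} = 233 − 6P_{IronWorks} + P_{FlexHub} = 0 ⇒ P_{IronWorks} = 233/6 + (1/6)P_{FlexHub}.
Similarly P_{FlexHub} = 275/6 + (1/6)P_{IronWorks}.
Plugging P_{FlexHub} into IronWorks's best response: P_{IronWorks} = 233/6 + (1/6)(275/6 + (1/6)P_{IronWorks}) ⇒ (35/36)P_{IronWorks} = 1673/36, so P_{IronWorks} = 47.8.
Then P_{FlexHub} = 275/6 + (1/6)·47.8 = 53.8.
q_{IronWorks} = 197 − 3·47.8 + 53.8 = 107.4.

107.4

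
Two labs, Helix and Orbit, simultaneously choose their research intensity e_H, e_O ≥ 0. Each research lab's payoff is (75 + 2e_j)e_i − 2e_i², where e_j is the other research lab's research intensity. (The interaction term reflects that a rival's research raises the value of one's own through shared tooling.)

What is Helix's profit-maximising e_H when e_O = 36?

36.75

Helix's payoff is (75 + 2e_O)e_H − 2e_H².
∂π/∂e_H = 75 + 2e_O − 4e_H = 0, so e_H = 18.75 + 0.5e_O.
At e_O = 36: e_H = 18.75 + 0.5·36 = 36.75.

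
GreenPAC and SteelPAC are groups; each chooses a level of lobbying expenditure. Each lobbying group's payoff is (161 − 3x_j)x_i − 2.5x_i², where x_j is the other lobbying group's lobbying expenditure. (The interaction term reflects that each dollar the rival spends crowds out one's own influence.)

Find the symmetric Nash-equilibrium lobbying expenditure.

GreenPAC's payoff is (161 − 3x_S)x_G − 2.5x_G².
∂π/∂x_G = 161 − 3x_S − 5x_G = 0, so x_G = 32.2 − 0.6x_S.
By symmetry x_S = x_G; substituting into the reaction function, 1.6x_G = 32.2 and x_G = 20.125.

20.125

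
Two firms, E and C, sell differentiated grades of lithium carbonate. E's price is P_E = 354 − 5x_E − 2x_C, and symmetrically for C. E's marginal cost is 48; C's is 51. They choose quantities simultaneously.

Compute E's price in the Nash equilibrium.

175.8125

Firm E's profit: π = x_E(354 − 5x_E − 2x_C) − 48x_E.
∂π/∂x_E = 306 − 10x_E − 2x_C = 0 ⇒ x_E = 30.6 − 0.2x_C.
Similarly x_C = 30.3 − 0.2x_E.
Solving the two reaction functions simultaneously: (1 − (−0.2)(−0.2))x_E = 30.6 − 0.2·30.3, so 0.96x_E = 24.54 and x_E = 25.5625.
Then x_C = 30.3 − 0.2·25.5625 = 25.1875.
P_E = 354 − 5·25.5625 − 2·25.1875 = 175.8125.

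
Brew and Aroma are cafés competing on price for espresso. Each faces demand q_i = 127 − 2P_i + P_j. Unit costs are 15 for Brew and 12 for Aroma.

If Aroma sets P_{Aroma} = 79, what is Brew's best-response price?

Brew's profit: π = (P_{Brew} − 15)(127 − 2P_{Brew} + P_{Aroma}).
∂π/∂P_{Brew} = 157 − 4P_{Brew} + P_{Aroma} = 0 ⇒ P_{Brew} = 39.25 + 0.25P_{Aroma}.
At P_{Aroma} = 79: P_{Brew} = 39.25 + 0.25·79 = 59.

59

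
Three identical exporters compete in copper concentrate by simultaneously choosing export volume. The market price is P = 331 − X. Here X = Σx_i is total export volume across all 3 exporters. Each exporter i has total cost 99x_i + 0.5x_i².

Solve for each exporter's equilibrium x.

46.4

A representative exporter's profit is π_i = x_i(331 − X) − 99x_i − 0.5x_i², with X = x_i + Σ_{j≠i} x_j.
First-order condition: 232 − 3x_i − Σ_{j≠i} x_j = 0.
In a symmetric equilibrium every exporter chooses the same x, so Σ_{j≠i} x_j = 2x. The condition becomes 232 − 5x = 0, giving x = 232/5 = 46.4.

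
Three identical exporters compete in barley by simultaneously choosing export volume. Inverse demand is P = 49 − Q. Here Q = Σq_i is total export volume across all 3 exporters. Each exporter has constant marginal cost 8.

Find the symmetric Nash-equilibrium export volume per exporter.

A representative exporter's profit is π_i = q_i(49 − Q) − 8q_i, with Q = q_i + Σ_{j≠i} q_j.
First-order condition: 41 − 2q_i − Σ_{j≠i} q_j = 0.
Imposing symmetry (q_j = q for all j) turns Σ_{j≠i} q_j into 2q, so 41 = 4q and q = 10.25.

10.25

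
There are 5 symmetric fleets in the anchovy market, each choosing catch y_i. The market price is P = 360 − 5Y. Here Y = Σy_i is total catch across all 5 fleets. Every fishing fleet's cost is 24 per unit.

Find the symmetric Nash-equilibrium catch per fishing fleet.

A representative fishing fleet's profit is π_i = y_i(360 − 5Y) − 24y_i, with Y = y_i + Σ_{j≠i} y_j.
First-order condition: 336 − 10y_i − 5Σ_{j≠i} y_j = 0.
With identical fishing fleets, set every y_j = y: then 336 − 10y − 20y = 0, i.e. y = 336/30 = 11.2.

11.2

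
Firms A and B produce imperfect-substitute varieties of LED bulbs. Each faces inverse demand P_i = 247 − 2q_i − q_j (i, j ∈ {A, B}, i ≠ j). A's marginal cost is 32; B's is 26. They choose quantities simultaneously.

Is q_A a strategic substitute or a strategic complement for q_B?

Firm A's profit: π = q_A(247 − 2q_A − q_B) − 32q_A.
∂π/∂q_A = 215 − 4q_A − q_B = 0 ⇒ q_A = 53.75 − 0.25q_B.
The best-response slope dq_A/dq_B = −0.25 < 0: the reaction function is downward-sloping, so the choices are strategic substitutes.

strategic substitutes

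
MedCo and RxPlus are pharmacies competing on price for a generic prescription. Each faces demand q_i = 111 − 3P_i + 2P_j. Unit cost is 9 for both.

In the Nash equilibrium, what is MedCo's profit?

1950.75

MedCo's profit: π = (P_{MedCo} − 9)(111 − 3P_{MedCo} + 2P_{RxPlus}).
∂π/∂P_{MedCo} = 138 − 6P_{MedCo} + 2P_{RxPlus} = 0 ⇒ P_{MedCo} = 23 + (1/3)P_{RxPlus}.
By symmetry P_{RxPlus} = P_{MedCo}; substituting into the reaction function, (2/3)P_{MedCo} = 23 and P_{MedCo} = 34.5.
q_{MedCo} = 111 − 3·34.5 + 2·34.5 = 76.5.
Profit = (34.5 − 9)·76.5 = 1950.75.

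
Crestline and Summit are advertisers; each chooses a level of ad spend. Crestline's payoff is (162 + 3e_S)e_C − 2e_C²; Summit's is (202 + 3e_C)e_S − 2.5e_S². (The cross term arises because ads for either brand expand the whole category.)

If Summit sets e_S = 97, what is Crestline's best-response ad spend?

Expanding Crestline's payoff: 162e_C + 3e_Se_C − 2e_C².
∂π/∂e_C = 162 + 3e_S − 4e_C = 0, so e_C = 40.5 + 0.75e_S.
At e_S = 97: e_C = 40.5 + 0.75·97 = 113.25.

113.25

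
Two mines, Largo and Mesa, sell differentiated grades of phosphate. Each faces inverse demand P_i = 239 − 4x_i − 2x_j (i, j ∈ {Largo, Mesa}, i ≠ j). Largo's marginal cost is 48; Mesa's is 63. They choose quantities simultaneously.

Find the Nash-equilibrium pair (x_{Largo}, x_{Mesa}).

19.6, 17.1

Mine Largo's profit: π = x_{Largo}(239 − 4x_{Largo} − 2x_{Mesa}) − 48x_{Largo}.
∂π/∂x_{Largo} = 191 − 8x_{Largo} − 2x_{Mesa} = 0 ⇒ x_{Largo} = 23.875 − 0.25x_{Mesa}.
Similarly x_{Mesa} = 22 − 0.25x_{Largo}.
Plugging x_{Mesa} into Largo's best response: x_{Largo} = 23.875 − 0.25(22 − 0.25x_{Largo}) ⇒ 0.9375x_{Largo} = 18.375, so x_{Largo} = 19.6.
Then x_{Mesa} = 22 − 0.25·19.6 = 17.1.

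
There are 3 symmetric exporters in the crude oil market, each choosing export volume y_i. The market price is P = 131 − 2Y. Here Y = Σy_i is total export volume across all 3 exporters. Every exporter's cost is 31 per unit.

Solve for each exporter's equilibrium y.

12.5

A representative exporter's profit is π_i = y_i(131 − 2Y) − 31y_i, with Y = y_i + Σ_{j≠i} y_j.
First-order condition: 100 − 4y_i − 2Σ_{j≠i} y_j = 0.
Imposing symmetry (y_j = y for all j) turns Σ_{j≠i} y_j into 2y, so 100 = 8y and y = 12.5.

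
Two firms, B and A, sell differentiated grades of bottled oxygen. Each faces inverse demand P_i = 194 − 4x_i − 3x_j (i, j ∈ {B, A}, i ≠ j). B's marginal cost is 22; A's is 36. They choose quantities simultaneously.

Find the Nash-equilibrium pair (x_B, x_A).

16.4, 13.6

Firm B's profit: π = x_B(194 − 4x_B − 3x_A) − 22x_B.
∂π/∂x_B = 172 − 8x_B − 3x_A = 0 ⇒ x_B = 21.5 − 0.375x_A.
Similarly x_A = 19.75 − 0.375x_B.
Solving the two reaction functions simultaneously: (1 − (−0.375)(−0.375))x_B = 21.5 − 0.375·19.75, so (55/64)x_B = 451/32 and x_B = 16.4.
Then x_A = 19.75 − 0.375·16.4 = 13.6.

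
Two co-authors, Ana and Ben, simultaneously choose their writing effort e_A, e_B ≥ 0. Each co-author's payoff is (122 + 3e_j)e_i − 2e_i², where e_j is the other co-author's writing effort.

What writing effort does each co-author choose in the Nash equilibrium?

122

Ana's payoff is (122 + 3e_B)e_A − 2e_A².
∂π/∂e_A = 122 + 3e_B − 4e_A = 0, so e_A = 30.5 + 0.75e_B.
The game is symmetric, so in equilibrium e_B = e_A: the reaction function gives 0.25e_A = 30.5, hence e_A = 122.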